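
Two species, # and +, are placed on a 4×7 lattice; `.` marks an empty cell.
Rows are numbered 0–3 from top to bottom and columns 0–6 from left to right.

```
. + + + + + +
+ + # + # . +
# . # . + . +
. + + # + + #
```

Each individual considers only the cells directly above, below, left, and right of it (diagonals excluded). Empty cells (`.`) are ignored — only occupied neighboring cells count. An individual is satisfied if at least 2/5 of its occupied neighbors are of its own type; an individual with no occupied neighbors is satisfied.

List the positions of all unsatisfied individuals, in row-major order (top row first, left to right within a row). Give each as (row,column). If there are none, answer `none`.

(1,2), (1,3), (1,4), (2,0), (3,2), (3,3), (3,6)

Row 0: (0,1)+ 2/2 ✓ · (0,2)+ 2/3 ✓ · (0,3)+ 3/3 ✓ · (0,4)+ 2/3 ✓ · (0,5)+ 2/2 ✓ · (0,6)+ 2/2 ✓
Row 1: (1,0)+ 1/2 ✓ · (1,1)+ 2/3 ✓ · (1,2)# 1/4 ✗ · (1,3)+ 1/3 ✗ · (1,4)# 0/3 ✗ · (1,6)+ 2/2 ✓
Row 2: (2,0)# 0/1 ✗ · (2,2)# 1/2 ✓ · (2,4)+ 1/2 ✓ · (2,6)+ 1/2 ✓
Row 3: (3,1)+ 1/1 ✓ · (3,2)+ 1/3 ✗ · (3,3)# 0/2 ✗ · (3,4)+ 2/3 ✓ · (3,5)+ 1/2 ✓ · (3,6)# 0/2 ✗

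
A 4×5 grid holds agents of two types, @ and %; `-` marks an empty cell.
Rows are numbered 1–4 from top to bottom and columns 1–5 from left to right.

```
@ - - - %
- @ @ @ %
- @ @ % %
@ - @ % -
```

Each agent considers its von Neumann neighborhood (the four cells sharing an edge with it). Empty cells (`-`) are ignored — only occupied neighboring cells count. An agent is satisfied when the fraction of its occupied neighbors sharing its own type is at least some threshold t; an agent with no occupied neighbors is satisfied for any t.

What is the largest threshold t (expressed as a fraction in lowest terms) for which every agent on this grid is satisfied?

1/3

Row 1: (1,1)@ — no occupied neighbors · (1,5)% 1/1
Row 2: (2,2)@ 2/2 · (2,3)@ 3/3 · (2,4)@ 1/3 · (2,5)% 2/3
Row 3: (3,2)@ 2/2 · (3,3)@ 3/4 · (3,4)% 2/4 · (3,5)% 2/2
Row 4: (4,1)@ — no occupied neighbors · (4,3)@ 1/2 · (4,4)% 1/2
The smallest same-type fraction is 1/3 at (2,4), which reduces to 1/3. Any threshold above that leaves this agent unsatisfied.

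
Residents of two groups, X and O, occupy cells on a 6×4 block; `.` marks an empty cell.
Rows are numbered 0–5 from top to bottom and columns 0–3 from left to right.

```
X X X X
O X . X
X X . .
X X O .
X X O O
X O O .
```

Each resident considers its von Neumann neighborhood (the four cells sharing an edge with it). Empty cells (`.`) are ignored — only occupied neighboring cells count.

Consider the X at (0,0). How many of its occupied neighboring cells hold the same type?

Occupied neighbors of (0,0): (1,0)=O, (0,1)=X.
Same type (X): 1 of 2.

1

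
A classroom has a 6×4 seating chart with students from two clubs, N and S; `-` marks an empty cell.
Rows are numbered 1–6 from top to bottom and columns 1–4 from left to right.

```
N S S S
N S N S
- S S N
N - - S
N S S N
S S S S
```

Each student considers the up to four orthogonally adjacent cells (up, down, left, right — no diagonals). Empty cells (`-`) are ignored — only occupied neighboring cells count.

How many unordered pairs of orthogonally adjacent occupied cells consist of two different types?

14

Scan each occupied cell's neighbors to the right and below so each pair is counted once.
Row 1: N(1,1)–S(1,2)≠ N(1,1)–N(2,1)= S(1,2)–S(1,3)= S(1,2)–S(2,2)= S(1,3)–S(1,4)= S(1,3)–N(2,3)≠ S(1,4)–S(2,4)=  → 2/7 unlike.
Row 2: N(2,1)–S(2,2)≠ S(2,2)–N(2,3)≠ S(2,2)–S(3,2)= N(2,3)–S(2,4)≠ N(2,3)–S(3,3)≠ S(2,4)–N(3,4)≠  → 5/6 unlike.
Row 3: S(3,2)–S(3,3)= S(3,3)–N(3,4)≠ N(3,4)–S(4,4)≠  → 2/3 unlike.
Row 4: N(4,1)–N(5,1)= S(4,4)–N(5,4)≠  → 1/2 unlike.
Row 5: N(5,1)–S(5,2)≠ N(5,1)–S(6,1)≠ S(5,2)–S(5,3)= S(5,2)–S(6,2)= S(5,3)–N(5,4)≠ S(5,3)–S(6,3)= N(5,4)–S(6,4)≠  → 4/7 unlike.
Row 6: S(6,1)–S(6,2)= S(6,2)–S(6,3)= S(6,3)–S(6,4)=  → 0/3 unlike.
Total adjacent occupied pairs: 28; unlike-type pairs: 14.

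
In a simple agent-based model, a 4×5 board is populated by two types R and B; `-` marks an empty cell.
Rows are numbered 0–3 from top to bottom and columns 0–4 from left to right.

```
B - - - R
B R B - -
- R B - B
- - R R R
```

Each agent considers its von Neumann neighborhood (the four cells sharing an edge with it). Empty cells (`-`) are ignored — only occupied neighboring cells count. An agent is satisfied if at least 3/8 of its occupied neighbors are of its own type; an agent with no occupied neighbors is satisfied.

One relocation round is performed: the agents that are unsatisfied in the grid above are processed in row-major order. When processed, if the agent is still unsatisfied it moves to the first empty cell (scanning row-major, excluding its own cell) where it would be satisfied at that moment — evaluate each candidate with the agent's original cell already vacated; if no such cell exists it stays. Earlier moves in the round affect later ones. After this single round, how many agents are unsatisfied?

0

Initially unsatisfied (in order): (1,1), (2,2), (2,4).
  (1,1) → (0,3).
  (2,2) → (0,1).
  (2,4) → (0,2).
Resulting grid:
B B B R R
B - B - -
- R - - -
- - R R R
All satisfied now.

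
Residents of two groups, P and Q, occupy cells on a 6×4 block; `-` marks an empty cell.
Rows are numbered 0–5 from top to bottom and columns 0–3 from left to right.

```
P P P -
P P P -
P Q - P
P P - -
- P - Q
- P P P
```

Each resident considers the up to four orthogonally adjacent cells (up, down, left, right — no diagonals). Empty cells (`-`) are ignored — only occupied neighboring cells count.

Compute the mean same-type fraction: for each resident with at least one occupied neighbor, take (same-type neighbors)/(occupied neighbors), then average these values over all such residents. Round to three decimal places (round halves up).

(0,0)P 2/2
(0,1)P 3/3
(0,2)P 2/2
(1,0)P 3/3
(1,1)P 3/4
(1,2)P 2/2
(2,0)P 2/3
(2,1)Q 0/3
(2,3)P — no occupied neighbors
(3,0)P 2/2
(3,1)P 2/3
(4,1)P 2/2
(4,3)Q 0/1
(5,1)P 2/2
(5,2)P 2/2
(5,3)P 1/2
Sum over 15 residents: 2/2 + 3/3 + 2/2 + 3/3 + 3/4 + 2/2 + 2/3 + 0/3 + 2/2 + 2/3 + 2/2 + 0/1 + 2/2 + 2/2 + 1/2 = 139/12; mean = 139/12 ÷ 15 = 139/180 = 0.772222… → 0.772.

0.772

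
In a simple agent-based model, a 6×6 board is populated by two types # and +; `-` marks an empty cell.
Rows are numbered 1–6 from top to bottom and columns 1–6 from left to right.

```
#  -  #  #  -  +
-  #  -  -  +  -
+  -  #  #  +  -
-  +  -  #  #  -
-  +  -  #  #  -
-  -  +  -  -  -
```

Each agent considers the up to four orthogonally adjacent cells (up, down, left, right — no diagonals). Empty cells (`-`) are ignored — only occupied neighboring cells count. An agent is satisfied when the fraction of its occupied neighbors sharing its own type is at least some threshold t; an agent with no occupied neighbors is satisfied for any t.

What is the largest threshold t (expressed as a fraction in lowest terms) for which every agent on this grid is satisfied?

1/3

Row 1: (1,1)# — no occupied neighbors · (1,3)# 1/1 · (1,4)# 1/1 · (1,6)+ — no occupied neighbors
Row 2: (2,2)# — no occupied neighbors · (2,5)+ 1/1
Row 3: (3,1)+ — no occupied neighbors · (3,3)# 1/1 · (3,4)# 2/3 · (3,5)+ 1/3
Row 4: (4,2)+ 1/1 · (4,4)# 3/3 · (4,5)# 2/3
Row 5: (5,2)+ 1/1 · (5,4)# 2/2 · (5,5)# 2/2
Row 6: (6,3)+ — no occupied neighbors
The smallest same-type fraction is 1/3 at (3,5), which reduces to 1/3. Any threshold above that leaves this agent unsatisfied.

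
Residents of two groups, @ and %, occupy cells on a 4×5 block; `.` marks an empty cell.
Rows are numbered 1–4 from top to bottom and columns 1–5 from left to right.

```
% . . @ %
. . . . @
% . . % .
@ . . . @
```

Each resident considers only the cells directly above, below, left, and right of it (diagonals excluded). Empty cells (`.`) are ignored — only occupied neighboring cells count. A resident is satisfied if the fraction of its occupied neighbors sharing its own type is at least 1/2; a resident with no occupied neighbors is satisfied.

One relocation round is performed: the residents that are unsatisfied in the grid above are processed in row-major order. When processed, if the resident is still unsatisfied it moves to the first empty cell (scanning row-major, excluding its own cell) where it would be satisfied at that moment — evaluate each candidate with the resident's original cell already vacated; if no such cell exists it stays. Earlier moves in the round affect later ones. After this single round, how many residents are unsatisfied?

Initially unsatisfied (in order): (1,4), (1,5), (2,5), (3,1), (4,1).
  (1,4) → (1,3).
  (1,5) → (1,2).
  (2,5): now satisfied by earlier moves; stays.
  (3,1) → (2,1).
  (4,1): now satisfied by earlier moves; stays.
Resulting grid:
% % @ . .
% . . . @
. . . % .
@ . . . @
Unsatisfied now: (1,3).

1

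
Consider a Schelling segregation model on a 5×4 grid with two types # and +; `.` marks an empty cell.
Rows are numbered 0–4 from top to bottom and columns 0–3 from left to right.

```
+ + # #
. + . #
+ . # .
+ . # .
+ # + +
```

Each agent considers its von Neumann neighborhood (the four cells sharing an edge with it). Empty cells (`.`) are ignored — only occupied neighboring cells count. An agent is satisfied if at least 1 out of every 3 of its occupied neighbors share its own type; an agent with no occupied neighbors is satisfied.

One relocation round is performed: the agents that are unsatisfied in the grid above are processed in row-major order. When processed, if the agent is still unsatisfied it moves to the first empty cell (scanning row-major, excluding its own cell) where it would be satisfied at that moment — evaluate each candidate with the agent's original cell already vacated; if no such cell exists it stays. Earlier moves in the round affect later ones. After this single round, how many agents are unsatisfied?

Initially unsatisfied (in order): (4,1).
  (4,1) → (1,2).
Resulting grid:
+ + # #
. + # #
+ . # .
+ . # .
+ . + +
All satisfied now.

0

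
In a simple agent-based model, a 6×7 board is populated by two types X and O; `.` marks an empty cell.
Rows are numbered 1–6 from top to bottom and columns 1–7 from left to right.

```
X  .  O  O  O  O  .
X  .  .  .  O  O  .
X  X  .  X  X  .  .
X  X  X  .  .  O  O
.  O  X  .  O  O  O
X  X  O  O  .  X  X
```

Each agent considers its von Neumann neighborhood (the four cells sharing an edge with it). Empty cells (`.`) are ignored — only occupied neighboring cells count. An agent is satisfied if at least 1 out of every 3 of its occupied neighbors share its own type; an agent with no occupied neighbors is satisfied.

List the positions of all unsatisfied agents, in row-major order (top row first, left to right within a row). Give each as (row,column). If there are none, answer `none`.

(5,2)

Row 1: (1,1)X 1/1 ok · (1,3)O 1/1 ok · (1,4)O 2/2 ok · (1,5)O 3/3 ok · (1,6)O 2/2 ok
Row 2: (2,1)X 2/2 ok · (2,5)O 2/3 ok · (2,6)O 2/2 ok
Row 3: (3,1)X 3/3 ok · (3,2)X 2/2 ok · (3,4)X 1/1 ok · (3,5)X 1/2 ok
Row 4: (4,1)X 2/2 ok · (4,2)X 3/4 ok · (4,3)X 2/2 ok · (4,6)O 2/2 ok · (4,7)O 2/2 ok
Row 5: (5,2)O 0/3 unhappy · (5,3)X 1/3 ok · (5,5)O 1/1 ok · (5,6)O 3/4 ok · (5,7)O 2/3 ok
Row 6: (6,1)X 1/1 ok · (6,2)X 1/3 ok · (6,3)O 1/3 ok · (6,4)O 1/1 ok · (6,6)X 1/2 ok · (6,7)X 1/2 ok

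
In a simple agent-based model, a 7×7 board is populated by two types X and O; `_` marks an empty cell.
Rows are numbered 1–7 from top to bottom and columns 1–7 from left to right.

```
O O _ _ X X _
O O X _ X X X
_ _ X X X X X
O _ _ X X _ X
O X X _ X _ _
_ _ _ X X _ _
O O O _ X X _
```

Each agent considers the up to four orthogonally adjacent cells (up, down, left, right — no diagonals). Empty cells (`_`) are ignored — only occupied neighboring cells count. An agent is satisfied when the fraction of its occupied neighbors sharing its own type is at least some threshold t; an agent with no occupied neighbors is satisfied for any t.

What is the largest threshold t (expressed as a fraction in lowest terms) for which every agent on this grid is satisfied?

1/2

Row 1: (1,1)O 2/2 · (1,2)O 2/2 · (1,5)X 2/2 · (1,6)X 2/2
Row 2: (2,1)O 2/2 · (2,2)O 2/3 · (2,3)X 1/2 · (2,5)X 3/3 · (2,6)X 4/4 · (2,7)X 2/2
Row 3: (3,3)X 2/2 · (3,4)X 3/3 · (3,5)X 4/4 · (3,6)X 3/3 · (3,7)X 3/3
Row 4: (4,1)O 1/1 · (4,4)X 2/2 · (4,5)X 3/3 · (4,7)X 1/1
Row 5: (5,1)O 1/2 · (5,2)X 1/2 · (5,3)X 1/1 · (5,5)X 2/2
Row 6: (6,4)X 1/1 · (6,5)X 3/3
Row 7: (7,1)O 1/1 · (7,2)O 2/2 · (7,3)O 1/1 · (7,5)X 2/2 · (7,6)X 1/1
The smallest same-type fraction is 1/2 at (2,3), which reduces to 1/2. Any threshold above that leaves this agent unsatisfied.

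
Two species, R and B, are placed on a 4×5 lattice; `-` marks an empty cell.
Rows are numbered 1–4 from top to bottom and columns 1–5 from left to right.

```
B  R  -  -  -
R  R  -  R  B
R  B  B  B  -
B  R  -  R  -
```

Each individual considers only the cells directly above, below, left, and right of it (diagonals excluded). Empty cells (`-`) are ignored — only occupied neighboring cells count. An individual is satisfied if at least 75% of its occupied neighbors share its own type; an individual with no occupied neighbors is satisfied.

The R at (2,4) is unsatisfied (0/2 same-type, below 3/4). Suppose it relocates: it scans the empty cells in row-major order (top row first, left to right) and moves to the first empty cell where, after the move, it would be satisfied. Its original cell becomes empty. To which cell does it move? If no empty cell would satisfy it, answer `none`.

(1,3)

Vacating (2,4). Empty cells in order:
  (1,3): 1/1 same-type → satisfied — stop here.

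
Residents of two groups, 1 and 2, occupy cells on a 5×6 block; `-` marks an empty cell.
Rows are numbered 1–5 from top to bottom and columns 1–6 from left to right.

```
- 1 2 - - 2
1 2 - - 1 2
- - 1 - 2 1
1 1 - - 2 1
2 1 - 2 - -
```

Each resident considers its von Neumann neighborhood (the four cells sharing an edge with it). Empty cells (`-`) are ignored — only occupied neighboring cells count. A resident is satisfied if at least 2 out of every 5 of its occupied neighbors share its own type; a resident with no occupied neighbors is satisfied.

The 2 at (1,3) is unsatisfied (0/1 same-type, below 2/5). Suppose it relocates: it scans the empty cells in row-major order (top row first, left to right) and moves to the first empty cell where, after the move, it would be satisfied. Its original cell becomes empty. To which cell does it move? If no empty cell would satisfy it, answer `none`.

Vacating (1,3). Empty cells in order:
  (1,1): 0/2 same-type → still unsatisfied.
  (1,4): 0/0 same-type → satisfied — stop here.

(1,4)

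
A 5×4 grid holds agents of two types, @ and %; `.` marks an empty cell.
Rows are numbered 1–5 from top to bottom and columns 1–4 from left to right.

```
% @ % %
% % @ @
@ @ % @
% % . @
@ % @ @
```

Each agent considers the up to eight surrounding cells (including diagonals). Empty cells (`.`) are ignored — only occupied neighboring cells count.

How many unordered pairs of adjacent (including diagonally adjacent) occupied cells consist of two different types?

27

Scan each occupied cell's neighbors to the right and below (and the two forward diagonals) so each pair is counted once.
From row 1: 8 unlike of 13 pairs (running 8/13).
From row 2: 7 unlike of 13 pairs (running 15/26).
From row 3: 7 unlike of 10 pairs (running 22/36).
From row 4: 3 unlike of 8 pairs (running 25/44).
From row 5: 2 unlike of 3 pairs (running 27/47).
Total adjacent occupied pairs: 47; unlike-type pairs: 27.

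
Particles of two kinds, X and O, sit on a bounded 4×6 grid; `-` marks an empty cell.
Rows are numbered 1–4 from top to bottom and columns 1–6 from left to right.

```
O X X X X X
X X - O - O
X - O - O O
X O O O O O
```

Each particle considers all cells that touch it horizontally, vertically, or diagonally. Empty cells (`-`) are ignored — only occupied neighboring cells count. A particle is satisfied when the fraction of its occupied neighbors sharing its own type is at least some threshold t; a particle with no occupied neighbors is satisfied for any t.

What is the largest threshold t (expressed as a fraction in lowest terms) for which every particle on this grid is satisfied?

(1,1)O 0/3
(1,2)X 3/4
(1,3)X 3/4
(1,4)X 2/3
(1,5)X 2/4
(1,6)X 1/2
(2,1)X 3/4
(2,2)X 4/6
(2,4)O 2/5
(2,6)O 2/4
(3,1)X 3/4
(3,3)O 4/5
(3,5)O 6/6
(3,6)O 4/4
(4,1)X 1/2
(4,2)O 2/4
(4,3)O 3/3
(4,4)O 4/4
(4,5)O 4/4
(4,6)O 3/3
The smallest same-type fraction is 0/3 at (1,1), which reduces to 0/1. Any threshold above that leaves this particle unsatisfied.

0/1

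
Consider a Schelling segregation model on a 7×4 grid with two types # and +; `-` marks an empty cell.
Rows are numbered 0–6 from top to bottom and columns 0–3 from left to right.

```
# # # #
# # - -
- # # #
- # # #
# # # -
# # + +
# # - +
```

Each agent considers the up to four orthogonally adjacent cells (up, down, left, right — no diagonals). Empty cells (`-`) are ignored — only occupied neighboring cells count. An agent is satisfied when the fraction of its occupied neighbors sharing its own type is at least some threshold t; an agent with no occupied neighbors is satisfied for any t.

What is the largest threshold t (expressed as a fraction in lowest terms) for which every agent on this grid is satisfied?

1/3

Row 0: (0,0)# 2/2 · (0,1)# 3/3 · (0,2)# 2/2 · (0,3)# 1/1
Row 1: (1,0)# 2/2 · (1,1)# 3/3
Row 2: (2,1)# 3/3 · (2,2)# 3/3 · (2,3)# 2/2
Row 3: (3,1)# 3/3 · (3,2)# 4/4 · (3,3)# 2/2
Row 4: (4,0)# 2/2 · (4,1)# 4/4 · (4,2)# 2/3
Row 5: (5,0)# 3/3 · (5,1)# 3/4 · (5,2)+ 1/3 · (5,3)+ 2/2
Row 6: (6,0)# 2/2 · (6,1)# 2/2 · (6,3)+ 1/1
The smallest same-type fraction is 1/3 at (5,2), which reduces to 1/3. Any threshold above that leaves this agent unsatisfied.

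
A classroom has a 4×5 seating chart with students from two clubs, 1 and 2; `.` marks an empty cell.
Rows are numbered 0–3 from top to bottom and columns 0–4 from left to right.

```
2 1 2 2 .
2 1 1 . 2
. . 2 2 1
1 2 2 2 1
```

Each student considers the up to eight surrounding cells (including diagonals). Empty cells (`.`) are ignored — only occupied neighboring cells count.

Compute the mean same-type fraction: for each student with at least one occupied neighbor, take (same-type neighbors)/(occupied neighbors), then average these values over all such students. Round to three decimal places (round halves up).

0.463

(0,0)2 1/3
(0,1)1 2/5
(0,2)2 1/4
(0,3)2 2/3
(1,0)2 1/3
(1,1)1 2/6
(1,2)1 2/6
(1,4)2 2/3
(2,2)2 4/6
(2,3)2 4/7
(2,4)1 1/4
(3,0)1 0/1
(3,1)2 2/3
(3,2)2 4/4
(3,3)2 3/5
(3,4)1 1/3
Sum over 16 students: 1/3 + 2/5 + 1/4 + 2/3 + 1/3 + 2/6 + 2/6 + 2/3 + 4/6 + 4/7 + 1/4 + 0/1 + 2/3 + 4/4 + 3/5 + 1/3 = 311/42; mean = 311/42 ÷ 16 = 311/672 = 0.462797… → 0.463.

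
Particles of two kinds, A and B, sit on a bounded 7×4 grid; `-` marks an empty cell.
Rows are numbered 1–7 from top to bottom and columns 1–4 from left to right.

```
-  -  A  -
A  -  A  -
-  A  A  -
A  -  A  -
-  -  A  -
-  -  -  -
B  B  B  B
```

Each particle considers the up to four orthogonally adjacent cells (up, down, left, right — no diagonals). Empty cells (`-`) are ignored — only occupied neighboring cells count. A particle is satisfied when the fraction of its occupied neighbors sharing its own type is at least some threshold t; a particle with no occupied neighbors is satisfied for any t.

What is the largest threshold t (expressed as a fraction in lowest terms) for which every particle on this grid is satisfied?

Row 1: (1,3)A 1/1
Row 2: (2,1)A — no occupied neighbors · (2,3)A 2/2
Row 3: (3,2)A 1/1 · (3,3)A 3/3
Row 4: (4,1)A — no occupied neighbors · (4,3)A 2/2
Row 5: (5,3)A 1/1
Row 7: (7,1)B 1/1 · (7,2)B 2/2 · (7,3)B 2/2 · (7,4)B 1/1
The smallest same-type fraction is 1/1 at (1,3), which reduces to 1/1. Any threshold above that leaves this particle unsatisfied.

1/1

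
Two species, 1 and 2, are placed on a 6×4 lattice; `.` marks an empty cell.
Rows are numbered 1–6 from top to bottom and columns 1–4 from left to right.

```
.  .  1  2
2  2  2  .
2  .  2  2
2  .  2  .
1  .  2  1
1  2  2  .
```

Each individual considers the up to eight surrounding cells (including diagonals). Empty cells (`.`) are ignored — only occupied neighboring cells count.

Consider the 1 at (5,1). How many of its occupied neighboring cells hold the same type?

1

Occupied neighbors of (5,1): (4,1)=2, (6,1)=1, (6,2)=2.
Same type (1): 1 of 3.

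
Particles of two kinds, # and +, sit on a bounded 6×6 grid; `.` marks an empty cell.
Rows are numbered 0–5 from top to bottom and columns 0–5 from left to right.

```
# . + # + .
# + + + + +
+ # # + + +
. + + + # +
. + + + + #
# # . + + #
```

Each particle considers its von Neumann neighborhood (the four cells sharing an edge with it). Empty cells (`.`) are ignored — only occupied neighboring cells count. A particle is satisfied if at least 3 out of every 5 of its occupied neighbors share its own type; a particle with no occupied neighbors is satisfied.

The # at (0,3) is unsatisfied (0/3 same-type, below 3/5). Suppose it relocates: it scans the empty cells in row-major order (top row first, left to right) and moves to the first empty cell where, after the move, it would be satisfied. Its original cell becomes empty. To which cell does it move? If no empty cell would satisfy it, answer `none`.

none

Vacating (0,3). Empty cells in order:
  (0,1): 1/3 same-type → still unsatisfied.
  (0,5): 0/2 same-type → still unsatisfied.
  (3,0): 0/2 same-type → still unsatisfied.
  (4,0): 1/2 same-type → still unsatisfied.
  (5,2): 1/3 same-type → still unsatisfied.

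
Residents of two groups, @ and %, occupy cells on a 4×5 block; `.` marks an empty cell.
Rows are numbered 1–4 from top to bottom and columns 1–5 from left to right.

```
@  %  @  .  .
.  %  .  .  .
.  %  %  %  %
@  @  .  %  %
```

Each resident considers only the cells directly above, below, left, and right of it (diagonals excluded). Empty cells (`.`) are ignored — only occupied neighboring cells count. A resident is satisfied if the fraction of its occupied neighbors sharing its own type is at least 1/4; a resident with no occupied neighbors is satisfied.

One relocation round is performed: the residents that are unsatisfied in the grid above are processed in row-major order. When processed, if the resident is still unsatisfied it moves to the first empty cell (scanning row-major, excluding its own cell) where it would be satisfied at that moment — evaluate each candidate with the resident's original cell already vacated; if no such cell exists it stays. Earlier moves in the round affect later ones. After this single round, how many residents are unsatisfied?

0

Initially unsatisfied (in order): (1,1), (1,3).
  (1,1) → (1,4).
  (1,3): now satisfied by earlier moves; stays.
Resulting grid:
. % @ @ .
. % . . .
. % % % %
@ @ . % %
All satisfied now.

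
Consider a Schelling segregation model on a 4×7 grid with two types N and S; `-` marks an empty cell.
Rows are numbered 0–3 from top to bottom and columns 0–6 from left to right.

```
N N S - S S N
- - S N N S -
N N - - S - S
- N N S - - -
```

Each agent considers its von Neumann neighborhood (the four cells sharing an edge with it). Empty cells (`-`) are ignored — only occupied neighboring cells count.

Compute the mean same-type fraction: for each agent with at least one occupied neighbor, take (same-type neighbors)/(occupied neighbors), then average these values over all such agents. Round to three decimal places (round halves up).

0.526

(0,0)N 1/1
(0,1)N 1/2
(0,2)S 1/2
(0,4)S 1/2
(0,5)S 2/3
(0,6)N 0/1
(1,2)S 1/2
(1,3)N 1/2
(1,4)N 1/4
(1,5)S 1/2
(2,0)N 1/1
(2,1)N 2/2
(2,4)S 0/1
(2,6)S — no occupied neighbors
(3,1)N 2/2
(3,2)N 1/2
(3,3)S 0/1
Sum over 16 agents: 1/1 + 1/2 + 1/2 + 1/2 + 2/3 + 0/1 + 1/2 + 1/2 + 1/4 + 1/2 + 1/1 + 2/2 + 0/1 + 2/2 + 1/2 + 0/1 = 101/12; mean = 101/12 ÷ 16 = 101/192 = 0.526041… → 0.526.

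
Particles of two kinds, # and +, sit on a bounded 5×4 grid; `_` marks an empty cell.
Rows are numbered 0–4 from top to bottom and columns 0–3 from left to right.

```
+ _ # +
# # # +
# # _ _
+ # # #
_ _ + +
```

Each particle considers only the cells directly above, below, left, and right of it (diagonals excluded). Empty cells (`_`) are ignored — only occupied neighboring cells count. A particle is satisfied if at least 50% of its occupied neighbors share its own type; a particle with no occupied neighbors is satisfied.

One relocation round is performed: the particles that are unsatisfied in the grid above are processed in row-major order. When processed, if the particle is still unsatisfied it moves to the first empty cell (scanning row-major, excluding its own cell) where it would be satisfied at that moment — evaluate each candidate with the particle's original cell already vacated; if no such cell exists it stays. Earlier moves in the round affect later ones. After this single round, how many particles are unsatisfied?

1

Initially unsatisfied (in order): (0,0), (3,0).
  (0,0) → (2,3).
  (3,0) → (4,0).
Resulting grid:
_ _ # +
# # # +
# # _ +
_ # # #
+ _ + +
Unsatisfied now: (3,3).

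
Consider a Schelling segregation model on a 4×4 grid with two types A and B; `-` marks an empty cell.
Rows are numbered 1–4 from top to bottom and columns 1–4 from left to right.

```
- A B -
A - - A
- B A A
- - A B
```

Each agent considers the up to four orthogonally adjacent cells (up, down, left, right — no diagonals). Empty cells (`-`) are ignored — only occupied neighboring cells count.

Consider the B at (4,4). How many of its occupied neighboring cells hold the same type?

Occupied neighbors of (4,4): (3,4)=A, (4,3)=A.
Same type (B): 0 of 2.

0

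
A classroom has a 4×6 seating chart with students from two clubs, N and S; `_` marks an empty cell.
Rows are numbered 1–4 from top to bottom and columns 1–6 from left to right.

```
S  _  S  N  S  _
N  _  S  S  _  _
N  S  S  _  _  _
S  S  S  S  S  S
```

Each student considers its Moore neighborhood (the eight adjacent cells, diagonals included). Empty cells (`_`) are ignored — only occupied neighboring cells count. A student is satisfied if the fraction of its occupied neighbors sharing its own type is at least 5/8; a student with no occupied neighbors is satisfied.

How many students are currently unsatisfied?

(1,1)S 0/1 not
(1,3)S 2/3 satisfied
(1,4)N 0/4 not
(1,5)S 1/2 not
(2,1)N 1/3 not
(2,3)S 4/5 satisfied
(2,4)S 4/5 satisfied
(3,1)N 1/4 not
(3,2)S 5/7 satisfied
(3,3)S 6/6 satisfied
(4,1)S 2/3 satisfied
(4,2)S 4/5 satisfied
(4,3)S 4/4 satisfied
(4,4)S 3/3 satisfied
(4,5)S 2/2 satisfied
(4,6)S 1/1 satisfied
Unsatisfied: (1,1), (1,4), (1,5), (2,1), (3,1) — 5 in total.

5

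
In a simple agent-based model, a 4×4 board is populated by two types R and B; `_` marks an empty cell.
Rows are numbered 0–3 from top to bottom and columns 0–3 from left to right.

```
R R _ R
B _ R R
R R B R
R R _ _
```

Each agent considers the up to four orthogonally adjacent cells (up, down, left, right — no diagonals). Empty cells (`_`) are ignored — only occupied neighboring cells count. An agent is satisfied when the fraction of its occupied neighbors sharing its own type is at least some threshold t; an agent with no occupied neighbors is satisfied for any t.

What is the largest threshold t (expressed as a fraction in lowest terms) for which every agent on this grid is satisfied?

0/1

(0,0)R 1/2
(0,1)R 1/1
(0,3)R 1/1
(1,0)B 0/2
(1,2)R 1/2
(1,3)R 3/3
(2,0)R 2/3
(2,1)R 2/3
(2,2)B 0/3
(2,3)R 1/2
(3,0)R 2/2
(3,1)R 2/2
The smallest same-type fraction is 0/2 at (1,0), which reduces to 0/1. Any threshold above that leaves this agent unsatisfied.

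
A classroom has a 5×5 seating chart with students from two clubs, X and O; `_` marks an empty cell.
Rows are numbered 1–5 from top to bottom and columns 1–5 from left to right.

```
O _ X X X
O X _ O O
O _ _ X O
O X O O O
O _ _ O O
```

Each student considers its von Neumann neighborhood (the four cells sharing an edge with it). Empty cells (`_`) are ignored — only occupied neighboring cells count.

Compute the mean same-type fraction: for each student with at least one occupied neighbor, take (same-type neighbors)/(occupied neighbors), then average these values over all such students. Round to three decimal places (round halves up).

(1,1)O 1/1
(1,3)X 1/1
(1,4)X 2/3
(1,5)X 1/2
(2,1)O 2/3
(2,2)X 0/1
(2,4)O 1/3
(2,5)O 2/3
(3,1)O 2/2
(3,4)X 0/3
(3,5)O 2/3
(4,1)O 2/3
(4,2)X 0/2
(4,3)O 1/2
(4,4)O 3/4
(4,5)O 3/3
(5,1)O 1/1
(5,4)O 2/2
(5,5)O 2/2
Sum over 19 students: 1/1 + 1/1 + 2/3 + 1/2 + 2/3 + 0/1 + 1/3 + 2/3 + 2/2 + 0/3 + 2/3 + 2/3 + 0/2 + 1/2 + 3/4 + 3/3 + 1/1 + 2/2 + 2/2 = 149/12; mean = 149/12 ÷ 19 = 149/228 = 0.653508… → 0.654.

0.654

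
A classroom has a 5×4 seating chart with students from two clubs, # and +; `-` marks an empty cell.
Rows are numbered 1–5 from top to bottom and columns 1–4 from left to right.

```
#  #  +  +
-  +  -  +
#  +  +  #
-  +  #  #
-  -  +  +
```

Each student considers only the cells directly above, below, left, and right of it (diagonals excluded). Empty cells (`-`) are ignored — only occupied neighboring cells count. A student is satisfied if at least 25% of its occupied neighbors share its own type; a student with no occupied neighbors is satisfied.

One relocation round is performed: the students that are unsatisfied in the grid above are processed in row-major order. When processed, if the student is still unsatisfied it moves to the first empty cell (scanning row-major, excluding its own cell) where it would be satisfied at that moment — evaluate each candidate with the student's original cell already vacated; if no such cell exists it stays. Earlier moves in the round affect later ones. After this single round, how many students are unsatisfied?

0

Initially unsatisfied (in order): (3,1).
  (3,1) → (2,1).
Resulting grid:
# # + +
# + - +
- + + #
- + # #
- - + +
All satisfied now.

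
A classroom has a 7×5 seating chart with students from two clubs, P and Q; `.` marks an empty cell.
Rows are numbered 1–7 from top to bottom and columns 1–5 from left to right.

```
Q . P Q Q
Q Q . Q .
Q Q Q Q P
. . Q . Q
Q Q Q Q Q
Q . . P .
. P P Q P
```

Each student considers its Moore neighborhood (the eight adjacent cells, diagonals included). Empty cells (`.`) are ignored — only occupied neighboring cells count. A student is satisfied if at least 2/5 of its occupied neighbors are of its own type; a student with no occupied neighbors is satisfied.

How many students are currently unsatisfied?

4

Row 1: (1,1)Q 2/2 ok · (1,3)P 0/3 unhappy · (1,4)Q 2/3 ok · (1,5)Q 2/2 ok
Row 2: (2,1)Q 4/4 ok · (2,2)Q 5/6 ok · (2,4)Q 4/6 ok
Row 3: (3,1)Q 3/3 ok · (3,2)Q 5/5 ok · (3,3)Q 5/5 ok · (3,4)Q 4/5 ok · (3,5)P 0/3 unhappy
Row 4: (4,3)Q 6/6 ok · (4,5)Q 3/4 ok
Row 5: (5,1)Q 2/2 ok · (5,2)Q 4/4 ok · (5,3)Q 3/4 ok · (5,4)Q 4/5 ok · (5,5)Q 2/3 ok
Row 6: (6,1)Q 2/3 ok · (6,4)P 2/6 unhappy
Row 7: (7,2)P 1/2 ok · (7,3)P 2/3 ok · (7,4)Q 0/3 unhappy · (7,5)P 1/2 ok
Unsatisfied: (1,3), (3,5), (6,4), (7,4) — 4 in total.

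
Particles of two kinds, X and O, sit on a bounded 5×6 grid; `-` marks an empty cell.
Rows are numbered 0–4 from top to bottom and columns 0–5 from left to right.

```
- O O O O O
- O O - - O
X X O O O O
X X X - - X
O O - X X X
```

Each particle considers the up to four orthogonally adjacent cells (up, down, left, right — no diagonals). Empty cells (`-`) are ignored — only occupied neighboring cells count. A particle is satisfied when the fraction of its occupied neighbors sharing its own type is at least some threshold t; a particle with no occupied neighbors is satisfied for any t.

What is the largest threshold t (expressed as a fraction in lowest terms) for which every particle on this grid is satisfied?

1/2

(0,1)O 2/2
(0,2)O 3/3
(0,3)O 2/2
(0,4)O 2/2
(0,5)O 2/2
(1,1)O 2/3
(1,2)O 3/3
(1,5)O 2/2
(2,0)X 2/2
(2,1)X 2/4
(2,2)O 2/4
(2,3)O 2/2
(2,4)O 2/2
(2,5)O 2/3
(3,0)X 2/3
(3,1)X 3/4
(3,2)X 1/2
(3,5)X 1/2
(4,0)O 1/2
(4,1)O 1/2
(4,3)X 1/1
(4,4)X 2/2
(4,5)X 2/2
The smallest same-type fraction is 2/4 at (2,1), which reduces to 1/2. Any threshold above that leaves this particle unsatisfied.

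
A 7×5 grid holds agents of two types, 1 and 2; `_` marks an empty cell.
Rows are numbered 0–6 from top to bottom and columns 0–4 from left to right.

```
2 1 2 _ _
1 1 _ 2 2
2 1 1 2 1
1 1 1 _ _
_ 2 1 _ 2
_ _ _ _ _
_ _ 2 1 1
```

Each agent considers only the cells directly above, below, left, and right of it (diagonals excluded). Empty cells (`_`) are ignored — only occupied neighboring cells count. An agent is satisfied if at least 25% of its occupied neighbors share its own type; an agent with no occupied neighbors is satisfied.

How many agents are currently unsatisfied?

6

(0,0)2 0/2 unhappy
(0,1)1 1/3 ok
(0,2)2 0/1 unhappy
(1,0)1 1/3 ok
(1,1)1 3/3 ok
(1,3)2 2/2 ok
(1,4)2 1/2 ok
(2,0)2 0/3 unhappy
(2,1)1 3/4 ok
(2,2)1 2/3 ok
(2,3)2 1/3 ok
(2,4)1 0/2 unhappy
(3,0)1 1/2 ok
(3,1)1 3/4 ok
(3,2)1 3/3 ok
(4,1)2 0/2 unhappy
(4,2)1 1/2 ok
(4,4)2 0/0 ok
(6,2)2 0/1 unhappy
(6,3)1 1/2 ok
(6,4)1 1/1 ok
Unsatisfied: (0,0), (0,2), (2,0), (2,4), (4,1), (6,2) — 6 in total.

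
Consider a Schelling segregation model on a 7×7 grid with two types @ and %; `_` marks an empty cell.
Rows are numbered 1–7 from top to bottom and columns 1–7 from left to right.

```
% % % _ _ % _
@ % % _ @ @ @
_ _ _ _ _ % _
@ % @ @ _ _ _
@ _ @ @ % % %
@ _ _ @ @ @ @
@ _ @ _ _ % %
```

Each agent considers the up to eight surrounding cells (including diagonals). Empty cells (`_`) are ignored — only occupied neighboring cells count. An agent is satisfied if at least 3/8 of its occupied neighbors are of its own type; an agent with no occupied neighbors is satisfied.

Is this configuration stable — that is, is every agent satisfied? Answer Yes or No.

(1,1)% 2/3 ok
(1,2)% 4/5 ok
(1,3)% 3/3 ok
(1,6)% 0/3 unhappy
(2,1)@ 0/3 unhappy
(2,2)% 4/5 ok
(2,3)% 3/3 ok
(2,5)@ 1/3 unhappy
(2,6)@ 2/4 ok
(2,7)@ 1/3 unhappy
(3,6)% 0/3 unhappy
(4,1)@ 1/2 ok
(4,2)% 0/4 unhappy
(4,3)@ 3/4 ok
(4,4)@ 3/4 ok
(5,1)@ 2/3 ok
(5,3)@ 4/5 ok
(5,4)@ 5/6 ok
(5,5)% 1/6 unhappy
(5,6)% 2/5 ok
(5,7)% 1/3 unhappy
(6,1)@ 2/2 ok
(6,4)@ 4/5 ok
(6,5)@ 3/6 ok
(6,6)@ 2/7 unhappy
(6,7)@ 1/5 unhappy
(7,1)@ 1/1 ok
(7,3)@ 1/1 ok
(7,6)% 1/4 unhappy
(7,7)% 1/3 unhappy
For instance (1,6) has only 0/3 same-type neighbors, below 3/8.

No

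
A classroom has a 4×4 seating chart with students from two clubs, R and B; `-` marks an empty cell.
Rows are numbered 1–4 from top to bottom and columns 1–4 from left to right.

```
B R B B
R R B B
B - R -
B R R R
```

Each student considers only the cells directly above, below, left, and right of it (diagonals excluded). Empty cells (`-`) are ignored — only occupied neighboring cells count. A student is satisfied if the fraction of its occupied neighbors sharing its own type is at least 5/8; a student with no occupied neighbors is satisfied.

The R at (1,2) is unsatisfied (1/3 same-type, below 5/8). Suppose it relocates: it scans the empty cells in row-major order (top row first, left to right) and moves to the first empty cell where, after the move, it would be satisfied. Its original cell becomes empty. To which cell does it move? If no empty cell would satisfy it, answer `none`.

Vacating (1,2). Empty cells in order:
  (3,2): 3/4 same-type → satisfied — stop here.

(3,2)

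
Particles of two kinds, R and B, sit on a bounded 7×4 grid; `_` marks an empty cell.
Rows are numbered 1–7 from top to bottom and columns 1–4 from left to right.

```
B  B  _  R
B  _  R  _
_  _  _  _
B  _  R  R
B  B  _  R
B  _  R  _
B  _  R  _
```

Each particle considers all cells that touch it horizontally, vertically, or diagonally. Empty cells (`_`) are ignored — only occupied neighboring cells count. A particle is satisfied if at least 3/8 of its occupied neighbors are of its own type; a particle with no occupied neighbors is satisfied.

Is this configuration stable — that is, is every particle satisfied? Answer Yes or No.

(1,1)B 2/2 ok
(1,2)B 2/3 ok
(1,4)R 1/1 ok
(2,1)B 2/2 ok
(2,3)R 1/2 ok
(4,1)B 2/2 ok
(4,3)R 2/3 ok
(4,4)R 2/2 ok
(5,1)B 3/3 ok
(5,2)B 3/5 ok
(5,4)R 3/3 ok
(6,1)B 3/3 ok
(6,3)R 2/3 ok
(7,1)B 1/1 ok
(7,3)R 1/1 ok
All meet the threshold, so the configuration is stable.

Yes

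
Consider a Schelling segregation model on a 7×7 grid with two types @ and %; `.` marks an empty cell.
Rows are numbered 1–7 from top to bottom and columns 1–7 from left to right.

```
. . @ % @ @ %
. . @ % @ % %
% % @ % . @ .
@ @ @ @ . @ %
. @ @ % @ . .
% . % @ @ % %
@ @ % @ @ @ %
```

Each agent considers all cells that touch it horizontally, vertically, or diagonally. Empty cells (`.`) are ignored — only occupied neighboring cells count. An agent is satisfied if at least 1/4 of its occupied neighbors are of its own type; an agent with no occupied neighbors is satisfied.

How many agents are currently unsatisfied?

6

(1,3)@ 1/3 ✓
(1,4)% 1/5 ✗
(1,5)@ 2/5 ✓
(1,6)@ 2/5 ✓
(1,7)% 2/3 ✓
(2,3)@ 2/6 ✓
(2,4)% 2/7 ✓
(2,5)@ 3/7 ✓
(2,6)% 2/6 ✓
(2,7)% 2/4 ✓
(3,1)% 1/3 ✓
(3,2)% 1/6 ✗
(3,3)@ 4/7 ✓
(3,4)% 1/6 ✗
(3,6)@ 2/5 ✓
(4,1)@ 2/4 ✓
(4,2)@ 5/7 ✓
(4,3)@ 5/8 ✓
(4,4)@ 4/6 ✓
(4,6)@ 2/3 ✓
(4,7)% 0/2 ✗
(5,2)@ 4/6 ✓
(5,3)@ 5/7 ✓
(5,4)% 1/7 ✗
(5,5)@ 4/6 ✓
(6,1)% 0/3 ✗
(6,3)% 2/7 ✓
(6,4)@ 5/8 ✓
(6,5)@ 5/7 ✓
(6,6)% 2/6 ✓
(6,7)% 2/3 ✓
(7,1)@ 1/2 ✓
(7,2)@ 1/4 ✓
(7,3)% 1/4 ✓
(7,4)@ 3/5 ✓
(7,5)@ 4/5 ✓
(7,6)@ 2/5 ✓
(7,7)% 2/3 ✓
Unsatisfied: (1,4), (3,2), (3,4), (4,7), (5,4), (6,1) — 6 in total.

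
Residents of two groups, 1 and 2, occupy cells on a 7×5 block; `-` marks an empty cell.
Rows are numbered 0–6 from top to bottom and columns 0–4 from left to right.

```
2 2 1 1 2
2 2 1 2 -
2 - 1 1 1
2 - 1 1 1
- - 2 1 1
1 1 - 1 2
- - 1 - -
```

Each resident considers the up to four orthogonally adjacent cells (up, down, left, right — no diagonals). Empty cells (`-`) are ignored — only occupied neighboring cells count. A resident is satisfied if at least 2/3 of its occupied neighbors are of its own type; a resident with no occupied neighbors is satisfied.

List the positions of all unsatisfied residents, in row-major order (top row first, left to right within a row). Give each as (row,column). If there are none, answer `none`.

(0,3), (0,4), (1,2), (1,3), (4,2), (5,3), (5,4)

(0,0)2 2/2 ok
(0,1)2 2/3 ok
(0,2)1 2/3 ok
(0,3)1 1/3 unhappy
(0,4)2 0/1 unhappy
(1,0)2 3/3 ok
(1,1)2 2/3 ok
(1,2)1 2/4 unhappy
(1,3)2 0/3 unhappy
(2,0)2 2/2 ok
(2,2)1 3/3 ok
(2,3)1 3/4 ok
(2,4)1 2/2 ok
(3,0)2 1/1 ok
(3,2)1 2/3 ok
(3,3)1 4/4 ok
(3,4)1 3/3 ok
(4,2)2 0/2 unhappy
(4,3)1 3/4 ok
(4,4)1 2/3 ok
(5,0)1 1/1 ok
(5,1)1 1/1 ok
(5,3)1 1/2 unhappy
(5,4)2 0/2 unhappy
(6,2)1 0/0 ok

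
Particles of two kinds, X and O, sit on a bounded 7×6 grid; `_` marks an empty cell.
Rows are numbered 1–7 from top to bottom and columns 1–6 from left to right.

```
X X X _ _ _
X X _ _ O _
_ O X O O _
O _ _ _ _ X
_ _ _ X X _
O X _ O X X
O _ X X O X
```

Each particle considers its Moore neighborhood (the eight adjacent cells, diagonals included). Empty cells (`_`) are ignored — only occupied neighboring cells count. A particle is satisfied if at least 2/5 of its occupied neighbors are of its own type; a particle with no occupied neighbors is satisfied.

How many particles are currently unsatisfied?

5

Row 1: (1,1)X 3/3 ✓ · (1,2)X 4/4 ✓ · (1,3)X 2/2 ✓
Row 2: (2,1)X 3/4 ✓ · (2,2)X 5/6 ✓ · (2,5)O 2/2 ✓
Row 3: (3,2)O 1/4 ✗ · (3,3)X 1/3 ✗ · (3,4)O 2/3 ✓ · (3,5)O 2/3 ✓
Row 4: (4,1)O 1/1 ✓ · (4,6)X 1/2 ✓
Row 5: (5,4)X 2/3 ✓ · (5,5)X 4/5 ✓
Row 6: (6,1)O 1/2 ✓ · (6,2)X 1/3 ✗ · (6,4)O 1/6 ✗ · (6,5)X 5/7 ✓ · (6,6)X 3/4 ✓
Row 7: (7,1)O 1/2 ✓ · (7,3)X 2/3 ✓ · (7,4)X 2/4 ✓ · (7,5)O 1/5 ✗ · (7,6)X 2/3 ✓
Unsatisfied: (3,2), (3,3), (6,2), (6,4), (7,5) — 5 in total.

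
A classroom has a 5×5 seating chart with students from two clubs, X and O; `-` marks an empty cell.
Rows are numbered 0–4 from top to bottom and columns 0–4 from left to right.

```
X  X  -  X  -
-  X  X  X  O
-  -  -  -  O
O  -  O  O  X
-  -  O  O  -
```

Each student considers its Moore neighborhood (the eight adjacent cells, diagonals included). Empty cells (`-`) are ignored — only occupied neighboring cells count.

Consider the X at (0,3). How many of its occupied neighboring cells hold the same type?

2

Occupied neighbors of (0,3): (1,2)=X, (1,3)=X, (1,4)=O.
Same type (X): 2 of 3.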